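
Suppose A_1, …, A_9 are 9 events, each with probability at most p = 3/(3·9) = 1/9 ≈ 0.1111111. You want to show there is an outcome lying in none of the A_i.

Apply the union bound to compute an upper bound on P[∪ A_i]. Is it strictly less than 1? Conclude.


Union bound: P[∪_{i=1}^{9} A_i] ≤ Σ_i P[A_i] ≤ 9·p = 9·(1/9) = 1.
Numerically: 1 ≈ 1.0000000.
Is 1 < 1? NO.
Since the bound 1 is ≥ 1, the union bound is uninformative here; it does NOT by itself certify existence.

9·p = 1 ≈ 1.0000000; existence NOT certified by the union bound.


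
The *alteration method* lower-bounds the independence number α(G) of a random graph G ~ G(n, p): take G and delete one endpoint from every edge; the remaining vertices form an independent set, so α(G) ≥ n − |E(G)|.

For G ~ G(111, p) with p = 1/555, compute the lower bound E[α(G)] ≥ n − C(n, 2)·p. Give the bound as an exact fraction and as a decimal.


E[|E(G)|] = C(111, 2)·p = 6105 · (1/555) = 11.
E[α(G)] ≥ n − E[|E(G)|] = 111 − 11 = 100.
Numerically: ≈ 100.000000.
(This is only a lower bound; the true E[α(G)] may be larger.)

E[α(G)] ≥ 100 ≈ 100.000000.


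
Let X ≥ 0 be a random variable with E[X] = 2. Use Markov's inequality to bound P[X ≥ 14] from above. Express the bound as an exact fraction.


μ = E[X] = 2, a = 14.
Markov: P[X ≥ 14] ≤ μ/a = (2)/14 = 1/7.
Numerically: ≈ 0.14286.
(Since a = 14 > μ = 2.00000, the bound 1/7 is < 1 and informative.)

P[X ≥ 14] ≤ 1/7 ≈ 0.14286.


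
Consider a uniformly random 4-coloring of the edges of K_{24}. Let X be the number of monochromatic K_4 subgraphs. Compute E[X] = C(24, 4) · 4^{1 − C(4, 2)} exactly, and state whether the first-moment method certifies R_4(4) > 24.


E[X] = C(24, 4) · 4^{1 − 6} = 10626 · 4^{−5} = 10626/1024.
As a reduced fraction: E[X] = 5313/512 ≈ 10.376953.
Is E[X] < 1? NO.
Since E[X] ≥ 1, the first-moment bound is inconclusive at n = 24; it does NOT by itself certify R_4(4) > 24.

E[X] = 5313/512 ≈ 10.376953; E[X] ≥ 1; first-moment method inconclusive here.


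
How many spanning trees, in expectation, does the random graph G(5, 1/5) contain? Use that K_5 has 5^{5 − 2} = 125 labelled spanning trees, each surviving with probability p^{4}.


K_5 has 5^{5 − 2} = 125 labelled spanning trees.
For each such spanning tree H, let X_H = 1 if all 4 edges of H are present in G. Then P[X_H = 1] = p^{4} = (1/5)^{4} = 1/625.
Summing the indicators: E[X] = Σ_H E[X_H] = 125 · p^{4} = 125 · 1/625 = 1/5.
Numerically: E[X] ≈ 0.2.

E[X] = 125 · (1/5)^{4} = 1/5 ≈ 0.2.


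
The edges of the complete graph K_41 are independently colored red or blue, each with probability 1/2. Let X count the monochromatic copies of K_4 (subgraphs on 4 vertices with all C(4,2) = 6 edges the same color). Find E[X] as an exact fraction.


Let X = Σ_S X_S over the C(41, 4) = 101270 subsets S of size 4, where X_S = 1 if the K_4 on S is monochromatic.
For a fixed S, the K_4 on S has C(4, 2) = 6 edges. P[all 6 edges red] = (1/2)^6, and likewise for blue, so P[monochromatic] = 2·(1/2)^6 = 2^{1 − 6} = 1/32.
By linearity of expectation: E[X] = C(41, 4) · 2^{1 − 6} = 101270 · 1/32 = 50635/16.
Numerically: E[X] ≈ 3164.688.

E[X] = C(41,4)·2^(1−C(4,2)) = 50635/16 ≈ 3164.688.


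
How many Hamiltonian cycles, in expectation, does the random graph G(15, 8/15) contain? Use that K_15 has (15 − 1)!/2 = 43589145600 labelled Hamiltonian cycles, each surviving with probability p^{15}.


K_15 has (15 − 1)!/2 = 43589145600 labelled Hamiltonian cycles.
For each such Hamiltonian cycle H, let X_H = 1 if all 15 edges of H are present in G. Then P[X_H = 1] = p^{15} = (8/15)^{15} = 35184372088832/437893890380859375.
By linearity of expectation: E[X] = Σ_H E[X_H] = 43589145600 · p^{15} = 43589145600 · 35184372088832/437893890380859375 = 252453780711880523776/72081298828125.
Numerically: E[X] ≈ 3.50235e+06.

E[X] = 43589145600 · (8/15)^{15} = 252453780711880523776/72081298828125 ≈ 3.50235e+06.


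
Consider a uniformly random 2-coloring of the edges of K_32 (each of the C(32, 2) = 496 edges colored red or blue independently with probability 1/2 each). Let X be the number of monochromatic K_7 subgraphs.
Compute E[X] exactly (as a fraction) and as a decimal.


Let X = Σ_S X_S over the C(32, 7) = 3365856 subsets S of size 7, where X_S = 1 if the K_7 on S is monochromatic.
For a fixed S, the K_7 on S has C(7, 2) = 21 edges. P[all 21 edges red] = (1/2)^21, and likewise for blue, so P[monochromatic] = 2·(1/2)^21 = 2^{1 − 21} = 1/1048576.
Summing: E[X] = C(32, 7) · 2^{1 − 21} = 3365856 · 1/1048576 = 105183/32768.
Numerically: E[X] ≈ 3.209930.

E[X] = C(32,7)·2^(1−C(7,2)) = 105183/32768 ≈ 3.209930.


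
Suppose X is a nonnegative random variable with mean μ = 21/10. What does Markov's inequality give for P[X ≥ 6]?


μ = E[X] = 21/10, a = 6.
Markov: P[X ≥ 6] ≤ μ/a = (21/10)/6 = 7/20.
Numerically: ≈ 0.350000.
(Since a = 6 > μ = 2.100000, the bound 7/20 is < 1 and informative.)

P[X ≥ 6] ≤ 7/20 ≈ 0.350000.


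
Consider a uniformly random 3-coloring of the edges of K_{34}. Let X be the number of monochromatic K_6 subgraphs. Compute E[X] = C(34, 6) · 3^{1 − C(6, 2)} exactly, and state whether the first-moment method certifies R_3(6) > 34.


E[X] = C(34, 6) · 3^{1 − 15} = 1344904 · 3^{−14} = 1344904/4782969.
As a reduced fraction: E[X] = 1344904/4782969 ≈ 0.281.
Is E[X] < 1? YES.
Since E[X] < 1, there exists a 3-coloring of K_{34} with no monochromatic K_6; hence R_3(6) > 34.

E[X] = 1344904/4782969 ≈ 0.281; E[X] < 1, so R_3(6) > 34.


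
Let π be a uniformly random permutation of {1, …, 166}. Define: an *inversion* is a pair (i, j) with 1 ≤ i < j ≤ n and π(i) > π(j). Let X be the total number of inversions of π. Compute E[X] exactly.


Write X = Σ X_I over the C(166, 2) = 13695 pairs i < j, with X_I the indicator of one inversion.
There are 13695 indicators.
For each fixed pair i < j, the values π(i) and π(j) are two distinct elements of {1, …, 166} in uniformly random order; by symmetry P[π(i) > π(j)] = 1/2.
By linearity: E[X] = 13695 · (1/2) = C(166, 2) · (1/2) = 13695/2 = 13695/2 ≈ 6847.5000.

E[X] = 13695/2 = 6847.5000.


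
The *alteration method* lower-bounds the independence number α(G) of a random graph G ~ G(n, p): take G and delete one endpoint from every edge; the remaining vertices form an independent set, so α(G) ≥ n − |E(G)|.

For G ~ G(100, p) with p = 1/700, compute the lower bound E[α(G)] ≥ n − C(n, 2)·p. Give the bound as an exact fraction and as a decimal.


E[|E(G)|] = C(100, 2)·p = 4950 · (1/700) = 99/14.
E[α(G)] ≥ n − E[|E(G)|] = 100 − 99/14 = 1301/14.
Numerically: ≈ 92.928571.
(This is only a lower bound; the true E[α(G)] may be larger.)

E[α(G)] ≥ 1301/14 ≈ 92.928571.


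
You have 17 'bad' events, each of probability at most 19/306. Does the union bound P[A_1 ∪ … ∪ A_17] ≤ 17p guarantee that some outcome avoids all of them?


Union bound: P[∪_{i=1}^{17} A_i] ≤ Σ_i P[A_i] ≤ 17·p = 17·(19/306) = 19/18.
Numerically: 19/18 ≈ 1.055556.
Is 19/18 < 1? NO.
Since the bound 19/18 is ≥ 1, the union bound is uninformative here; it does NOT by itself certify existence.

17·p = 19/18 ≈ 1.055556; existence NOT certified by the union bound.


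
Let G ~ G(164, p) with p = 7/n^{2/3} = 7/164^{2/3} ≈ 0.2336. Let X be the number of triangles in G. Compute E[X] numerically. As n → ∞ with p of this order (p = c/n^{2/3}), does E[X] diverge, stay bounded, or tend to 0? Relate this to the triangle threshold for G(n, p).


Number of potential triangles: C(164, 3) = 721764.
Each occurs with probability p³ ≈ (0.2336)³ ≈ 1.275283e-02.
By linearity: E[X] = C(164, 3)·p³ ≈ 721764 · 1.275283e-02 ≈ 9204.5305.
Since α = 2/3 < 1, p = c/n^{2/3} ≫ 1/n is above the triangle threshold p ~ 1/n. Asymptotically E[X] ~ (c³/6)·n^{3(1−α)} = (7³/6)·n^{1} → ∞; triangles are abundant w.h.p.

E[X] ≈ 9204.5305; in regime p = Θ(1/n^{2/3}) E[X] diverges (above the triangle threshold p ~ 1/n).


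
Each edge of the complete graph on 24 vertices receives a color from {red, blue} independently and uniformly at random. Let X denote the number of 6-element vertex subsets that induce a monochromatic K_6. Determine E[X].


Let X = Σ_S X_S over the C(24, 6) = 134596 subsets S of size 6, where X_S = 1 if the K_6 on S is monochromatic.
For a fixed S, the K_6 on S has C(6, 2) = 15 edges. P[all 15 edges red] = (1/2)^15, and likewise for blue, so P[monochromatic] = 2·(1/2)^15 = 2^{1 − 15} = 1/16384.
By linearity: E[X] = C(24, 6) · 2^{1 − 15} = 134596 · 1/16384 = 33649/4096.
Numerically: E[X] ≈ 8.215.

E[X] = C(24,6)·2^(1−C(6,2)) = 33649/4096 ≈ 8.215.


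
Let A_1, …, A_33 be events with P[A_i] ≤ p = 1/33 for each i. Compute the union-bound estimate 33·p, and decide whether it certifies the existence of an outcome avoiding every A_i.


Union bound: P[∪_{i=1}^{33} A_i] ≤ Σ_i P[A_i] ≤ 33·p = 33·(1/33) = 1.
Numerically: 1 ≈ 1.0000000.
Is 1 < 1? NO.
Since the bound 1 is ≥ 1, the union bound is uninformative here; it does NOT by itself certify existence.

33·p = 1 ≈ 1.0000000; existence NOT certified by the union bound.


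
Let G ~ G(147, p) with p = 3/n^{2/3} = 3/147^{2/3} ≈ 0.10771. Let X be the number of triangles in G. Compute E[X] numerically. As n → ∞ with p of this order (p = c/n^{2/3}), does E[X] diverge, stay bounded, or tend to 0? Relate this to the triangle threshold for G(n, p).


Number of potential triangles: C(147, 3) = 518665.
Each occurs with probability p³ ≈ (0.10771)³ ≈ 1.2494794e-03.
By linearity: E[X] = C(147, 3)·p³ ≈ 518665 · 1.2494794e-03 ≈ 648.06122.
Since α = 2/3 < 1, p = c/n^{2/3} ≫ 1/n is above the triangle threshold p ~ 1/n. Asymptotically E[X] ~ (c³/6)·n^{3(1−α)} = (3³/6)·n^{1} → ∞; triangles are abundant w.h.p.

E[X] ≈ 648.06122; in regime p = Θ(1/n^{2/3}) E[X] diverges (above the triangle threshold p ~ 1/n).


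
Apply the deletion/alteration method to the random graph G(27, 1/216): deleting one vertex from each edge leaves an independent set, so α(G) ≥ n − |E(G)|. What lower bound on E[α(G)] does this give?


E[|E(G)|] = C(27, 2)·p = 351 · (1/216) = 13/8.
E[α(G)] ≥ n − E[|E(G)|] = 27 − 13/8 = 203/8.
Numerically: ≈ 25.3750.
(This is only a lower bound; the true E[α(G)] may be larger.)

E[α(G)] ≥ 203/8 ≈ 25.3750.


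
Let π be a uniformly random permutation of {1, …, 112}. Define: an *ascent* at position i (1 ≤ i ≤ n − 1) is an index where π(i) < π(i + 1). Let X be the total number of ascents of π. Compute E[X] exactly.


Write X = Σ X_I over i = 1, …, 111, with X_I the indicator of one ascent.
There are 111 indicators.
For each fixed i, the pair (π(i), π(i+1)) is a uniformly random ordered pair of distinct values from {1, …, 112}; by symmetry P[π(i) < π(i+1)] = 1/2.
By linearity: E[X] = 111 · (1/2) = (112 − 1) · (1/2) = 111/2 ≈ 55.500000.

E[X] = 111/2 = 55.500000.


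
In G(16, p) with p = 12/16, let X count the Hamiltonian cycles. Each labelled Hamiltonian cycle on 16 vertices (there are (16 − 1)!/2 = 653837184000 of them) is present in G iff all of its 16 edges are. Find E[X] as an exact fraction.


K_16 has (16 − 1)!/2 = 653837184000 labelled Hamiltonian cycles.
For each such Hamiltonian cycle H, let X_H = 1 if all 16 edges of H are present in G. Then P[X_H = 1] = p^{16} = (3/4)^{16} = 43046721/4294967296.
By linearity of expectation: E[X] = Σ_H E[X_H] = 653837184000 · p^{16} = 653837184000 · 43046721/4294967296 = 27485885585032875/4194304.
Numerically: E[X] ≈ 6.5531e+09.

E[X] = 653837184000 · (3/4)^{16} = 27485885585032875/4194304 ≈ 6.5531e+09.


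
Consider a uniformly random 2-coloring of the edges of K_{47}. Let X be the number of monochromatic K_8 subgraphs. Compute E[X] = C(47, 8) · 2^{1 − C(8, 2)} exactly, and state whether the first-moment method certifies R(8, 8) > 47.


E[X] = C(47, 8) · 2^{1 − 28} = 314457495 · 2^{−27} = 314457495/134217728.
As a reduced fraction: E[X] = 314457495/134217728 ≈ 2.3428909.
Is E[X] < 1? NO.
Since E[X] ≥ 1, the first-moment bound is inconclusive at n = 47; it does NOT by itself certify R(8, 8) > 47.

E[X] = 314457495/134217728 ≈ 2.3428909; E[X] ≥ 1; first-moment method inconclusive here.


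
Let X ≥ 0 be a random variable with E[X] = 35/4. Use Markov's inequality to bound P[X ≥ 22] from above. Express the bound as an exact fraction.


μ = E[X] = 35/4, a = 22.
Markov: P[X ≥ 22] ≤ μ/a = (35/4)/22 = 35/88.
Numerically: ≈ 0.39773.
(Since a = 22 > μ = 8.75000, the bound 35/88 is < 1 and informative.)

P[X ≥ 22] ≤ 35/88 ≈ 0.39773.


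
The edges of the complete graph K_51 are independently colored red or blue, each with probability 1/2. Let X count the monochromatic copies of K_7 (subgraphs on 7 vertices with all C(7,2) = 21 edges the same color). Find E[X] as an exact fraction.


Let X = Σ_S X_S over the C(51, 7) = 115775100 subsets S of size 7, where X_S = 1 if the K_7 on S is monochromatic.
For a fixed S, the K_7 on S has C(7, 2) = 21 edges. P[all 21 edges red] = (1/2)^21, and likewise for blue, so P[monochromatic] = 2·(1/2)^21 = 2^{1 − 21} = 1/1048576.
By linearity of expectation: E[X] = C(51, 7) · 2^{1 − 21} = 115775100 · 1/1048576 = 28943775/262144.
Numerically: E[X] ≈ 110.411739.

E[X] = C(51,7)·2^(1−C(7,2)) = 28943775/262144 ≈ 110.411739.


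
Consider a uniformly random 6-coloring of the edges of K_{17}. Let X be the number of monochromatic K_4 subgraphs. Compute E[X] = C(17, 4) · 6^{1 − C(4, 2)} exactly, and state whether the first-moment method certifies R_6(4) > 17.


E[X] = C(17, 4) · 6^{1 − 6} = 2380 · 6^{−5} = 2380/7776.
As a reduced fraction: E[X] = 595/1944 ≈ 0.306070.
Is E[X] < 1? YES.
Since E[X] < 1, there exists a 6-coloring of K_{17} with no monochromatic K_4; hence R_6(4) > 17.

E[X] = 595/1944 ≈ 0.306070; E[X] < 1, so R_6(4) > 17.


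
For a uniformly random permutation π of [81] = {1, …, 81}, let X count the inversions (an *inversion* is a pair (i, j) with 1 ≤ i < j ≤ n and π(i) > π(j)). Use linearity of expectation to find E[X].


Write X = Σ X_I over the C(81, 2) = 3240 pairs i < j, with X_I the indicator of one inversion.
There are 3240 indicators.
For each fixed pair i < j, the values π(i) and π(j) are two distinct elements of {1, …, 81} in uniformly random order; by symmetry P[π(i) > π(j)] = 1/2.
By linearity: E[X] = 3240 · (1/2) = C(81, 2) · (1/2) = 3240/2 = 1620 ≈ 1620.0000.

E[X] = 1620 = 1620.0000.


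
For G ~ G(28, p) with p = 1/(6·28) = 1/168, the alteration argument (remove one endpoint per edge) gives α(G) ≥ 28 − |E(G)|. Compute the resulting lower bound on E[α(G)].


E[|E(G)|] = C(28, 2)·p = 378 · (1/168) = 9/4.
E[α(G)] ≥ n − E[|E(G)|] = 28 − 9/4 = 103/4.
Numerically: ≈ 25.750000.
(This is only a lower bound; the true E[α(G)] may be larger.)

E[α(G)] ≥ 103/4 ≈ 25.750000.


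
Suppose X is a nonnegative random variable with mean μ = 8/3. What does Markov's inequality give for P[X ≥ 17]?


μ = E[X] = 8/3, a = 17.
Markov: P[X ≥ 17] ≤ μ/a = (8/3)/17 = 8/51.
Numerically: ≈ 0.1569.
(Since a = 17 > μ = 2.6667, the bound 8/51 is < 1 and informative.)

P[X ≥ 17] ≤ 8/51 ≈ 0.1569.


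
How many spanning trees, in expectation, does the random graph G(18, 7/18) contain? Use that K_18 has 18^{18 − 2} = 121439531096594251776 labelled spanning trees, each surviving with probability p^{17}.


K_18 has 18^{18 − 2} = 121439531096594251776 labelled spanning trees.
For each such spanning tree H, let X_H = 1 if all 17 edges of H are present in G. Then P[X_H = 1] = p^{17} = (7/18)^{17} = 232630513987207/2185911559738696531968.
Summing the indicators: E[X] = Σ_H E[X_H] = 121439531096594251776 · p^{17} = 121439531096594251776 · 232630513987207/2185911559738696531968 = 232630513987207/18.
Numerically: E[X] ≈ 1.2924e+13.

E[X] = 121439531096594251776 · (7/18)^{17} = 232630513987207/18 ≈ 1.2924e+13.


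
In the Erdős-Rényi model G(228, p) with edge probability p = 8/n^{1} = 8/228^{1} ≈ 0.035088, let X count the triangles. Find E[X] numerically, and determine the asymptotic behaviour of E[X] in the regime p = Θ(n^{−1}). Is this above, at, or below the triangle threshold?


Number of potential triangles: C(228, 3) = 1949476.
Each occurs with probability p³ ≈ (0.035088)³ ≈ 4.3198177e-05.
By linearity: E[X] = C(228, 3)·p³ ≈ 1949476 · 4.3198177e-05 ≈ 84.21381.
Here α = 1, so p = 8/n is exactly at the triangle threshold p ~ 1/n. Asymptotically E[X] → c³/6 = 8³/6 = 256/3 ≈ 85.33333, a bounded constant. In this regime the triangle count is asymptotically Poisson(c³/6).

E[X] ≈ 84.21381; in regime p = Θ(1/n^{1}) E[X] stays bounded (at the triangle threshold p ~ 1/n).


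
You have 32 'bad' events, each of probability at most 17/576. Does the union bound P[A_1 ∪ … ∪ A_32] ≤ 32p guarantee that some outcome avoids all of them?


Union bound: P[∪_{i=1}^{32} A_i] ≤ Σ_i P[A_i] ≤ 32·p = 32·(17/576) = 17/18.
Numerically: 17/18 ≈ 0.944.
Is 17/18 < 1? YES.
Since P[∪ A_i] ≤ 17/18 < 1, the complement has P[∩ A_i^c] ≥ 1 − 17/18 = 1/18 > 0, so some outcome avoids every A_i.

32·p = 17/18 ≈ 0.944; existence CERTIFIED by the union bound.


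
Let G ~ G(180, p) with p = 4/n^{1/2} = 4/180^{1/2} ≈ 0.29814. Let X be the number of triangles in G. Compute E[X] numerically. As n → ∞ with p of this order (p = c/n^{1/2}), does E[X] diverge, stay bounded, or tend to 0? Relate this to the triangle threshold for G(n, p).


Number of potential triangles: C(180, 3) = 955860.
Each occurs with probability p³ ≈ (0.29814)³ ≈ 2.6501546e-02.
By linearity: E[X] = C(180, 3)·p³ ≈ 955860 · 2.6501546e-02 ≈ 25331.76814.
Since α = 1/2 < 1, p = c/n^{1/2} ≫ 1/n is above the triangle threshold p ~ 1/n. Asymptotically E[X] ~ (c³/6)·n^{3(1−α)} = (4³/6)·n^{1.5} → ∞; triangles are abundant w.h.p.

E[X] ≈ 25331.76814; in regime p = Θ(1/n^{1/2}) E[X] diverges (above the triangle threshold p ~ 1/n).


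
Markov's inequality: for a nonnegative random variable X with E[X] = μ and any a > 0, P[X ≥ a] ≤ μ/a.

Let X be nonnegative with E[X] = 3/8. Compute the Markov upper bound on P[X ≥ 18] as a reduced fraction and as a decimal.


μ = E[X] = 3/8, a = 18.
Markov: P[X ≥ 18] ≤ μ/a = (3/8)/18 = 1/48.
Numerically: ≈ 0.021.
(Since a = 18 > μ = 0.375, the bound 1/48 is < 1 and informative.)

P[X ≥ 18] ≤ 1/48 ≈ 0.021.


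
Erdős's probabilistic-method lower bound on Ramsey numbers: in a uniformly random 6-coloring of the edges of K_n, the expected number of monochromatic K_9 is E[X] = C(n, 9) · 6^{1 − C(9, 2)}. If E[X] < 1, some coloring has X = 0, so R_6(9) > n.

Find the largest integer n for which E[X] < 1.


We need C(n, 9) · 6^{1 − 36} < 1, i.e. C(n, 9) < 6^{36 − 1} = 1719070799748422591028658176.
Check values of n near the boundary:
  n = 4407: C(4407, 9) = 1713856532599459170657070050; 1713856532599459170657070050 < 1719070799748422591028658176? YES
  n = 4408: C(4408, 9) = 1717362945146264156457459600; 1717362945146264156457459600 < 1719070799748422591028658176? YES
  n = 4409: C(4409, 9) = 1720875732988608787686577131; 1720875732988608787686577131 < 1719070799748422591028658176? NO
The largest n with C(n, 9) < 1719070799748422591028658176 is n = 4408 (where E[X] = 35778394690547169926197075/35813974994758803979763712 ≈ 0.999007). Hence R_6(9) > 4408, i.e. R_6(9) ≥ 4409.

Largest n = 4408; hence R_6(9) > 4408.


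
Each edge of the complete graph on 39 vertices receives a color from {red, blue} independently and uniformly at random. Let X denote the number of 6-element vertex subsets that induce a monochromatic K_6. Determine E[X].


Let X = Σ_S X_S over the C(39, 6) = 3262623 subsets S of size 6, where X_S = 1 if the K_6 on S is monochromatic.
For a fixed S, the K_6 on S has C(6, 2) = 15 edges. P[all 15 edges red] = (1/2)^15, and likewise for blue, so P[monochromatic] = 2·(1/2)^15 = 2^{1 − 15} = 1/16384.
By linearity of expectation: E[X] = C(39, 6) · 2^{1 − 15} = 3262623 · 1/16384 = 3262623/16384.
Numerically: E[X] ≈ 199.134705.

E[X] = C(39,6)·2^(1−C(6,2)) = 3262623/16384 ≈ 199.134705.


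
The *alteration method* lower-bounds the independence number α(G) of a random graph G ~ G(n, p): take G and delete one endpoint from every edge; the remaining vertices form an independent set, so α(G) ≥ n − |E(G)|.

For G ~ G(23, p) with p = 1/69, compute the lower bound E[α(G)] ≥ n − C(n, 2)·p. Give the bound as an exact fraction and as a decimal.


E[|E(G)|] = C(23, 2)·p = 253 · (1/69) = 11/3.
E[α(G)] ≥ n − E[|E(G)|] = 23 − 11/3 = 58/3.
Numerically: ≈ 19.333333.
(This is only a lower bound; the true E[α(G)] may be larger.)

E[α(G)] ≥ 58/3 ≈ 19.333333.


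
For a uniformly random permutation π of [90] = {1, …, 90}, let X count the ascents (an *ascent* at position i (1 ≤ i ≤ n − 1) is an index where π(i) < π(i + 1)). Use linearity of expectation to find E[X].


Write X = Σ X_I over i = 1, …, 89, with X_I the indicator of one ascent.
There are 89 indicators.
For each fixed i, the pair (π(i), π(i+1)) is a uniformly random ordered pair of distinct values from {1, …, 90}; by symmetry P[π(i) < π(i+1)] = 1/2.
By linearity: E[X] = 89 · (1/2) = (90 − 1) · (1/2) = 89/2 ≈ 44.50000.

E[X] = 89/2 = 44.50000.


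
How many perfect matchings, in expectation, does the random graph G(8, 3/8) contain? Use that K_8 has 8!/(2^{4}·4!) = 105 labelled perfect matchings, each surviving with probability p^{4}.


K_8 has 8!/(2^{4}·4!) = 105 labelled perfect matchings.
For each such perfect matching H, let X_H = 1 if all 4 edges of H are present in G. Then P[X_H = 1] = p^{4} = (3/8)^{4} = 81/4096.
By linearity: E[X] = Σ_H E[X_H] = 105 · p^{4} = 105 · 81/4096 = 8505/4096.
Numerically: E[X] ≈ 2.076.

E[X] = 105 · (3/8)^{4} = 8505/4096 ≈ 2.076.


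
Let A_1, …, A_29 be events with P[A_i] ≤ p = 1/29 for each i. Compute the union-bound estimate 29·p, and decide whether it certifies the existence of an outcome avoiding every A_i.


Union bound: P[∪_{i=1}^{29} A_i] ≤ Σ_i P[A_i] ≤ 29·p = 29·(1/29) = 1.
Numerically: 1 ≈ 1.0000000.
Is 1 < 1? NO.
Since the bound 1 is ≥ 1, the union bound is uninformative here; it does NOT by itself certify existence.

29·p = 1 ≈ 1.0000000; existence NOT certified by the union bound.


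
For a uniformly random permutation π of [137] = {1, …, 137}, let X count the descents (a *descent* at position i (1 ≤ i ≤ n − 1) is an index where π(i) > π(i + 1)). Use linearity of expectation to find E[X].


Write X = Σ X_I over i = 1, …, 136, with X_I the indicator of one descent.
There are 136 indicators.
For each fixed i, the pair (π(i), π(i+1)) is a uniformly random ordered pair of distinct values from {1, …, 137}; by symmetry P[π(i) > π(i+1)] = 1/2.
By linearity: E[X] = 136 · (1/2) = (137 − 1) · (1/2) = 68 ≈ 68.00000.

E[X] = 68 = 68.00000.


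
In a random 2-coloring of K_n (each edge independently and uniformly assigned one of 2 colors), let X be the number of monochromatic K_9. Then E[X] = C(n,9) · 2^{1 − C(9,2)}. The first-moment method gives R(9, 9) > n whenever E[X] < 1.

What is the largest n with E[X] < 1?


We need C(n, 9) · 2^{1 − 36} < 1, i.e. C(n, 9) < 2^{36 − 1} = 34359738368.
Check values of n near the boundary:
  n = 62: C(62, 9) = 20286591270; 20286591270 < 34359738368? YES
  n = 63: C(63, 9) = 23667689815; 23667689815 < 34359738368? YES
  n = 64: C(64, 9) = 27540584512; 27540584512 < 34359738368? YES
  n = 65: C(65, 9) = 31966749880; 31966749880 < 34359738368? YES
  n = 66: C(66, 9) = 37014131440; 37014131440 < 34359738368? NO
  n = 67: C(67, 9) = 42757703560; 42757703560 < 34359738368? NO
  n = 68: C(68, 9) = 49280065120; 49280065120 < 34359738368? NO
The largest n with C(n, 9) < 34359738368 is n = 65 (where E[X] = 3995843735/4294967296 ≈ 0.930). Hence R(9, 9) > 65, i.e. R(9, 9) ≥ 66.

Largest n = 65; hence R(9, 9) > 65.


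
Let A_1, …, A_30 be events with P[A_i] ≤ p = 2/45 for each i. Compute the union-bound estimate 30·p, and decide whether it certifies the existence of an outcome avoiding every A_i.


Union bound: P[∪_{i=1}^{30} A_i] ≤ Σ_i P[A_i] ≤ 30·p = 30·(2/45) = 4/3.
Numerically: 4/3 ≈ 1.3333.
Is 4/3 < 1? NO.
Since the bound 4/3 is ≥ 1, the union bound is uninformative here; it does NOT by itself certify existence.

30·p = 4/3 ≈ 1.3333; existence NOT certified by the union bound.


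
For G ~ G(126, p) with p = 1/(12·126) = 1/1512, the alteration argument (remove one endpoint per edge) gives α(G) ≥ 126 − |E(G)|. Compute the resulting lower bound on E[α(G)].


E[|E(G)|] = C(126, 2)·p = 7875 · (1/1512) = 125/24.
E[α(G)] ≥ n − E[|E(G)|] = 126 − 125/24 = 2899/24.
Numerically: ≈ 120.7917.
(This is only a lower bound; the true E[α(G)] may be larger.)

E[α(G)] ≥ 2899/24 ≈ 120.7917.


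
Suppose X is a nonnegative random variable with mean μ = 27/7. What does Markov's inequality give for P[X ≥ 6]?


μ = E[X] = 27/7, a = 6.
Markov: P[X ≥ 6] ≤ μ/a = (27/7)/6 = 9/14.
Numerically: ≈ 0.642857.
(Since a = 6 > μ = 3.857143, the bound 9/14 is < 1 and informative.)

P[X ≥ 6] ≤ 9/14 ≈ 0.642857.


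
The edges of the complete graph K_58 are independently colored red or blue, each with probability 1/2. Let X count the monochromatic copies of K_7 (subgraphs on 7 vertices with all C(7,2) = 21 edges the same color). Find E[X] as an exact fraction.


Let X = Σ_S X_S over the C(58, 7) = 300674088 subsets S of size 7, where X_S = 1 if the K_7 on S is monochromatic.
For a fixed S, the K_7 on S has C(7, 2) = 21 edges. P[all 21 edges red] = (1/2)^21, and likewise for blue, so P[monochromatic] = 2·(1/2)^21 = 2^{1 − 21} = 1/1048576.
By linearity of expectation: E[X] = C(58, 7) · 2^{1 − 21} = 300674088 · 1/1048576 = 37584261/131072.
Numerically: E[X] ≈ 286.745.

E[X] = C(58,7)·2^(1−C(7,2)) = 37584261/131072 ≈ 286.745.


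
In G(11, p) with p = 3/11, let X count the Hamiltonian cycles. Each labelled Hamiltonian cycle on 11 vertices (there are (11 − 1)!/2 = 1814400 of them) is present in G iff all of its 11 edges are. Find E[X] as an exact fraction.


K_11 has (11 − 1)!/2 = 1814400 labelled Hamiltonian cycles.
For each such Hamiltonian cycle H, let X_H = 1 if all 11 edges of H are present in G. Then P[X_H = 1] = p^{11} = (3/11)^{11} = 177147/285311670611.
By linearity of expectation: E[X] = Σ_H E[X_H] = 1814400 · p^{11} = 1814400 · 177147/285311670611 = 321415516800/285311670611.
Numerically: E[X] ≈ 1.12654.

E[X] = 1814400 · (3/11)^{11} = 321415516800/285311670611 ≈ 1.12654.


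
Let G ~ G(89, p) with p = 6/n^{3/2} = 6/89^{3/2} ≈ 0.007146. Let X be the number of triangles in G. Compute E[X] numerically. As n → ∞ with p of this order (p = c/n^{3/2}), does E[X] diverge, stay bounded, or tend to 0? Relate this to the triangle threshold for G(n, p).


Number of potential triangles: C(89, 3) = 113564.
Each occurs with probability p³ ≈ (0.007146)³ ≈ 3.649209e-07.
By linearity: E[X] = C(89, 3)·p³ ≈ 113564 · 3.649209e-07 ≈ 0.0414.
Since α = 3/2 > 1, p = c/n^{3/2} = o(1/n) is below the triangle threshold p ~ 1/n. Asymptotically E[X] ~ (c³/6)·n^{3(1−α)} = (6³/6)·n^{-1.5} → 0, so by Markov's inequality G has no triangles w.h.p.

E[X] ≈ 0.0414; in regime p = Θ(1/n^{3/2}) E[X] tends to 0 (below the triangle threshold p ~ 1/n).


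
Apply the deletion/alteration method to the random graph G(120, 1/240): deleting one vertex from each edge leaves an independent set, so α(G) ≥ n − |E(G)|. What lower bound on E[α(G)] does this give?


E[|E(G)|] = C(120, 2)·p = 7140 · (1/240) = 119/4.
E[α(G)] ≥ n − E[|E(G)|] = 120 − 119/4 = 361/4.
Numerically: ≈ 90.250000.
(This is only a lower bound; the true E[α(G)] may be larger.)

E[α(G)] ≥ 361/4 ≈ 90.250000.


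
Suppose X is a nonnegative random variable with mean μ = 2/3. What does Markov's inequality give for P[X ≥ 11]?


μ = E[X] = 2/3, a = 11.
Markov: P[X ≥ 11] ≤ μ/a = (2/3)/11 = 2/33.
Numerically: ≈ 0.0606.
(Since a = 11 > μ = 0.6667, the bound 2/33 is < 1 and informative.)

P[X ≥ 11] ≤ 2/33 ≈ 0.0606.


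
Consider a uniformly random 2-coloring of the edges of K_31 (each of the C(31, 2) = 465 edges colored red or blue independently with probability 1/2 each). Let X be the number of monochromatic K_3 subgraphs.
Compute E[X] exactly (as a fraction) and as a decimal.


Let X = Σ_S X_S over the C(31, 3) = 4495 subsets S of size 3, where X_S = 1 if the K_3 on S is monochromatic.
For a fixed S, the K_3 on S has C(3, 2) = 3 edges. P[all 3 edges red] = (1/2)^3, and likewise for blue, so P[monochromatic] = 2·(1/2)^3 = 2^{1 − 3} = 1/4.
By linearity of expectation: E[X] = C(31, 3) · 2^{1 − 3} = 4495 · 1/4 = 4495/4.
Numerically: E[X] ≈ 1123.750.

E[X] = C(31,3)·2^(1−C(3,2)) = 4495/4 ≈ 1123.750.


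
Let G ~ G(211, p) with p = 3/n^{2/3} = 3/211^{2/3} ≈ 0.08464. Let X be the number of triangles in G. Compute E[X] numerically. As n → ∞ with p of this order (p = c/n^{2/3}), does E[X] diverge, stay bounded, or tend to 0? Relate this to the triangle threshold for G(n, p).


Number of potential triangles: C(211, 3) = 1543465.
Each occurs with probability p³ ≈ (0.08464)³ ≈ 6.064554e-04.
By linearity: E[X] = C(211, 3)·p³ ≈ 1543465 · 6.064554e-04 ≈ 936.0427.
Since α = 2/3 < 1, p = c/n^{2/3} ≫ 1/n is above the triangle threshold p ~ 1/n. Asymptotically E[X] ~ (c³/6)·n^{3(1−α)} = (3³/6)·n^{1} → ∞; triangles are abundant w.h.p.

E[X] ≈ 936.0427; in regime p = Θ(1/n^{2/3}) E[X] diverges (above the triangle threshold p ~ 1/n).


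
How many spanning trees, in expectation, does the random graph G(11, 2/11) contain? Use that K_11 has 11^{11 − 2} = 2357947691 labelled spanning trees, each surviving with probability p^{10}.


K_11 has 11^{11 − 2} = 2357947691 labelled spanning trees.
For each such spanning tree H, let X_H = 1 if all 10 edges of H are present in G. Then P[X_H = 1] = p^{10} = (2/11)^{10} = 1024/25937424601.
By linearity: E[X] = Σ_H E[X_H] = 2357947691 · p^{10} = 2357947691 · 1024/25937424601 = 1024/11.
Numerically: E[X] ≈ 93.1.

E[X] = 2357947691 · (2/11)^{10} = 1024/11 ≈ 93.1.


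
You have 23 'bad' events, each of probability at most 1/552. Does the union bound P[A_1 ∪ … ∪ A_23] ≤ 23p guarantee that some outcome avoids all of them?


Union bound: P[∪_{i=1}^{23} A_i] ≤ Σ_i P[A_i] ≤ 23·p = 23·(1/552) = 1/24.
Numerically: 1/24 ≈ 0.04167.
Is 1/24 < 1? YES.
Since P[∪ A_i] ≤ 1/24 < 1, the complement has P[∩ A_i^c] ≥ 1 − 1/24 = 23/24 > 0, so some outcome avoids every A_i.

23·p = 1/24 ≈ 0.04167; existence CERTIFIED by the union bound.


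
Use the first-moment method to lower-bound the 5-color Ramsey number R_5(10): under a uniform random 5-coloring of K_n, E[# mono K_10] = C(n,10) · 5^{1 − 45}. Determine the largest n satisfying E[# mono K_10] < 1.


We need C(n, 10) · 5^{1 − 45} < 1, i.e. C(n, 10) < 5^{45 − 1} = 5684341886080801486968994140625.
Check values of n near the boundary:
  n = 5387: C(5387, 10) = 5624406917627224603154306376491; 5624406917627224603154306376491 < 5684341886080801486968994140625? YES
  n = 5388: C(5388, 10) = 5634865093375880654852250419586; 5634865093375880654852250419586 < 5684341886080801486968994140625? YES
  n = 5389: C(5389, 10) = 5645340767466558997768874792926; 5645340767466558997768874792926 < 5684341886080801486968994140625? YES
  n = 5390: C(5390, 10) = 5655833965919099070255434039753; 5655833965919099070255434039753 < 5684341886080801486968994140625? YES
  n = 5391: C(5391, 10) = 5666344714787188828795213697883; 5666344714787188828795213697883 < 5684341886080801486968994140625? YES
  n = 5392: C(5392, 10) = 5676873040158402483252283957448; 5676873040158402483252283957448 < 5684341886080801486968994140625? YES
  n = 5393: C(5393, 10) = 5687418968154238267170642278008; 5687418968154238267170642278008 < 5684341886080801486968994140625? NO
The largest n with C(n, 10) < 5684341886080801486968994140625 is n = 5392 (where E[X] = 5676873040158402483252283957448/5684341886080801486968994140625 ≈ 0.998686). Hence R_5(10) > 5392, i.e. R_5(10) ≥ 5393.

Largest n = 5392; hence R_5(10) > 5392.


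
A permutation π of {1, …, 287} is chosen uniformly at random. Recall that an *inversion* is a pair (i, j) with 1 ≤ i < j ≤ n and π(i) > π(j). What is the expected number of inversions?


Write X = Σ X_I over the C(287, 2) = 41041 pairs i < j, with X_I the indicator of one inversion.
There are 41041 indicators.
For each fixed pair i < j, the values π(i) and π(j) are two distinct elements of {1, …, 287} in uniformly random order; by symmetry P[π(i) > π(j)] = 1/2.
By linearity: E[X] = 41041 · (1/2) = C(287, 2) · (1/2) = 41041/2 = 41041/2 ≈ 20520.50000.

E[X] = 41041/2 = 20520.50000.


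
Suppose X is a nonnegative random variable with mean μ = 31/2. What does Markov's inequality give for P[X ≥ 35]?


μ = E[X] = 31/2, a = 35.
Markov: P[X ≥ 35] ≤ μ/a = (31/2)/35 = 31/70.
Numerically: ≈ 0.44286.
(Since a = 35 > μ = 15.50000, the bound 31/70 is < 1 and informative.)

P[X ≥ 35] ≤ 31/70 ≈ 0.44286.


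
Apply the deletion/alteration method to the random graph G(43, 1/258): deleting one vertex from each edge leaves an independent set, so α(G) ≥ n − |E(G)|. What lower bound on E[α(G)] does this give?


E[|E(G)|] = C(43, 2)·p = 903 · (1/258) = 7/2.
E[α(G)] ≥ n − E[|E(G)|] = 43 − 7/2 = 79/2.
Numerically: ≈ 39.50000.
(This is only a lower bound; the true E[α(G)] may be larger.)

E[α(G)] ≥ 79/2 ≈ 39.50000.


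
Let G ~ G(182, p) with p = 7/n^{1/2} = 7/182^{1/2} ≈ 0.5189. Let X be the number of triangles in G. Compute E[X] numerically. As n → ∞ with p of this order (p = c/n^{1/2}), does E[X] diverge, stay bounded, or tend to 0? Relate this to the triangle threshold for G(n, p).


Number of potential triangles: C(182, 3) = 988260.
Each occurs with probability p³ ≈ (0.5189)³ ≈ 1.396970e-01.
By linearity: E[X] = C(182, 3)·p³ ≈ 988260 · 1.396970e-01 ≈ 138056.9440.
Since α = 1/2 < 1, p = c/n^{1/2} ≫ 1/n is above the triangle threshold p ~ 1/n. Asymptotically E[X] ~ (c³/6)·n^{3(1−α)} = (7³/6)·n^{1.5} → ∞; triangles are abundant w.h.p.

E[X] ≈ 138056.9440; in regime p = Θ(1/n^{1/2}) E[X] diverges (above the triangle threshold p ~ 1/n).


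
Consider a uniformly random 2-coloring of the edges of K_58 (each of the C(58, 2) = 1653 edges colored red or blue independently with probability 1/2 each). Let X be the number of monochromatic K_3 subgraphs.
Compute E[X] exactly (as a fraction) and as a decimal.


Let X = Σ_S X_S over the C(58, 3) = 30856 subsets S of size 3, where X_S = 1 if the K_3 on S is monochromatic.
For a fixed S, the K_3 on S has C(3, 2) = 3 edges. P[all 3 edges red] = (1/2)^3, and likewise for blue, so P[monochromatic] = 2·(1/2)^3 = 2^{1 − 3} = 1/4.
By linearity of expectation: E[X] = C(58, 3) · 2^{1 − 3} = 30856 · 1/4 = 7714.
Numerically: E[X] ≈ 7714.000000.

E[X] = C(58,3)·2^(1−C(3,2)) = 7714 ≈ 7714.000000.


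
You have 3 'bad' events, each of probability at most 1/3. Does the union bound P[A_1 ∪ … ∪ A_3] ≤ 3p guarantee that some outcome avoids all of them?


Union bound: P[∪_{i=1}^{3} A_i] ≤ Σ_i P[A_i] ≤ 3·p = 3·(1/3) = 1.
Numerically: 1 ≈ 1.000.
Is 1 < 1? NO.
Since the bound 1 is ≥ 1, the union bound is uninformative here; it does NOT by itself certify existence.

3·p = 1 ≈ 1.000; existence NOT certified by the union bound.


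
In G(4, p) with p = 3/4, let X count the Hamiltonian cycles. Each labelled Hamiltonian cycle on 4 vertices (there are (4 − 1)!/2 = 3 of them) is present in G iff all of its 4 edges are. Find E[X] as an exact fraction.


K_4 has (4 − 1)!/2 = 3 labelled Hamiltonian cycles.
For each such Hamiltonian cycle H, let X_H = 1 if all 4 edges of H are present in G. Then P[X_H = 1] = p^{4} = (3/4)^{4} = 81/256.
By linearity: E[X] = Σ_H E[X_H] = 3 · p^{4} = 3 · 81/256 = 243/256.
Numerically: E[X] ≈ 0.949.

E[X] = 3 · (3/4)^{4} = 243/256 ≈ 0.949.


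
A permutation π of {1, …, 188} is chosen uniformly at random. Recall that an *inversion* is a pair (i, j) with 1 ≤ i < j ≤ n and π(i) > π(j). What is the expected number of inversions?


Write X = Σ X_I over the C(188, 2) = 17578 pairs i < j, with X_I the indicator of one inversion.
There are 17578 indicators.
For each fixed pair i < j, the values π(i) and π(j) are two distinct elements of {1, …, 188} in uniformly random order; by symmetry P[π(i) > π(j)] = 1/2.
By linearity: E[X] = 17578 · (1/2) = C(188, 2) · (1/2) = 17578/2 = 8789 ≈ 8789.00000.

E[X] = 8789 = 8789.00000.


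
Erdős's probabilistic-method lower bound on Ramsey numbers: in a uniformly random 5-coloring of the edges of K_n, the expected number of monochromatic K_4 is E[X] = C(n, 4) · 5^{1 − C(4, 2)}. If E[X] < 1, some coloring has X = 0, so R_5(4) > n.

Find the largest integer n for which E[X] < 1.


We need C(n, 4) · 5^{1 − 6} < 1, i.e. C(n, 4) < 5^{6 − 1} = 3125.
Check values of n near the boundary:
  n = 13: C(13, 4) = 715; 715 < 3125? YES
  n = 14: C(14, 4) = 1001; 1001 < 3125? YES
  n = 15: C(15, 4) = 1365; 1365 < 3125? YES
  n = 16: C(16, 4) = 1820; 1820 < 3125? YES
  n = 17: C(17, 4) = 2380; 2380 < 3125? YES
  n = 18: C(18, 4) = 3060; 3060 < 3125? YES
  n = 19: C(19, 4) = 3876; 3876 < 3125? NO
  n = 20: C(20, 4) = 4845; 4845 < 3125? NO
The largest n with C(n, 4) < 3125 is n = 18 (where E[X] = 612/625 ≈ 0.979200). Hence R_5(4) > 18, i.e. R_5(4) ≥ 19.

Largest n = 18; hence R_5(4) > 18.


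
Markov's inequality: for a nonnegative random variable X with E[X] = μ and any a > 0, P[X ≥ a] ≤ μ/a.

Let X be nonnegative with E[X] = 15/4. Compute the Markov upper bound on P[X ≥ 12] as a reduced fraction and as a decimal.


μ = E[X] = 15/4, a = 12.
Markov: P[X ≥ 12] ≤ μ/a = (15/4)/12 = 5/16.
Numerically: ≈ 0.3125.
(Since a = 12 > μ = 3.7500, the bound 5/16 is < 1 and informative.)

P[X ≥ 12] ≤ 5/16 ≈ 0.3125.


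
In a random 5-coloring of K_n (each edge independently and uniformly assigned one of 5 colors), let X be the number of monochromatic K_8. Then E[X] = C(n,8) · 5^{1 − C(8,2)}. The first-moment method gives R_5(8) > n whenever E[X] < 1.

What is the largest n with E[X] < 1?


We need C(n, 8) · 5^{1 − 28} < 1, i.e. C(n, 8) < 5^{28 − 1} = 7450580596923828125.
Check values of n near the boundary:
  n = 862: C(862, 8) = 7317951015318931845; 7317951015318931845 < 7450580596923828125? YES
  n = 863: C(863, 8) = 7386423071602617757; 7386423071602617757 < 7450580596923828125? YES
  n = 864: C(864, 8) = 7455455062926006708; 7455455062926006708 < 7450580596923828125? NO
  n = 865: C(865, 8) = 7525050909487743060; 7525050909487743060 < 7450580596923828125? NO
The largest n with C(n, 8) < 7450580596923828125 is n = 863 (where E[X] = 7386423071602617757/7450580596923828125 ≈ 0.9913889). Hence R_5(8) > 863, i.e. R_5(8) ≥ 864.

Largest n = 863; hence R_5(8) > 863.


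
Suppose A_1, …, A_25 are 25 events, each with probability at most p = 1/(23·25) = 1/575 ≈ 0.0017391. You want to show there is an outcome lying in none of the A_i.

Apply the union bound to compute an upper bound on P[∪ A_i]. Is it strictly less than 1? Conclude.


Union bound: P[∪_{i=1}^{25} A_i] ≤ Σ_i P[A_i] ≤ 25·p = 25·(1/575) = 1/23.
Numerically: 1/23 ≈ 0.0434783.
Is 1/23 < 1? YES.
Since P[∪ A_i] ≤ 1/23 < 1, the complement has P[∩ A_i^c] ≥ 1 − 1/23 = 22/23 > 0, so some outcome avoids every A_i.

25·p = 1/23 ≈ 0.0434783; existence CERTIFIED by the union bound.


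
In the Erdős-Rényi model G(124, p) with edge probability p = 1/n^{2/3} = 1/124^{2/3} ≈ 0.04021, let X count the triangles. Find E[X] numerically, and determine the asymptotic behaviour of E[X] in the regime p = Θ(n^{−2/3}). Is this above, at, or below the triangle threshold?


Number of potential triangles: C(124, 3) = 310124.
Each occurs with probability p³ ≈ (0.04021)³ ≈ 6.503642e-05.
By linearity: E[X] = C(124, 3)·p³ ≈ 310124 · 6.503642e-05 ≈ 20.1694.
Since α = 2/3 < 1, p = c/n^{2/3} ≫ 1/n is above the triangle threshold p ~ 1/n. Asymptotically E[X] ~ (c³/6)·n^{3(1−α)} = (1³/6)·n^{1} → ∞; triangles are abundant w.h.p.

E[X] ≈ 20.1694; in regime p = Θ(1/n^{2/3}) E[X] diverges (above the triangle threshold p ~ 1/n).
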